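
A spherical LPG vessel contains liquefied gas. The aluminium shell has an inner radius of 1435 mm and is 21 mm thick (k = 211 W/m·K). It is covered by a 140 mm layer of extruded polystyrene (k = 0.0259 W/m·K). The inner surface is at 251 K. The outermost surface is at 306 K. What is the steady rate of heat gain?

Q ≈ 297 W

Spherical conduction: R = (1/r_in − 1/r_out)/(4πk) per layer; series-sum.
R_aluminium shell = (1/1.435 − 1/1.456)/(4π×211) = 3.791×10^-6 K/W
R_extruded polystyrene = (1/1.456 − 1/1.596)/(4π×0.0259) = 0.1851 K/W
R_total = 0.1851 K/W
Q = ΔT/R_total = 55/0.1851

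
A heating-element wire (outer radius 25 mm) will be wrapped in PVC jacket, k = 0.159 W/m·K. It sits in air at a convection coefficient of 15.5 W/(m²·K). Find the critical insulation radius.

For a cylinder r_cr = k/h = 0.159/15.5
r_cr = 10.3 mm; since the bare radius (25 mm) is above r_cr, any added insulation will reduce heat loss.

r_cr ≈ 10.3 mm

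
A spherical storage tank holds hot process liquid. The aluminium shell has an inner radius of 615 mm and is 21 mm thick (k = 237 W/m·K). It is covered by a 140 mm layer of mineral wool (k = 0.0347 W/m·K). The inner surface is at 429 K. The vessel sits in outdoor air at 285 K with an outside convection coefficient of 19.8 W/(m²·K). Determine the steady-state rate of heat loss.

Q ≈ 219 W

Each spherical layer contributes R = (1/r_i − 1/r_o)/(4πk):
R_aluminium shell = (1/0.615 − 1/0.636)/(4π×237) = 1.803×10^-5 K/W
R_mineral wool = (1/0.636 − 1/0.776)/(4π×0.0347) = 0.6505 K/W
R_outer film = 1/(h·4πr_o²) = 1/(19.8×4π×0.776²) = 0.006674 K/W
R_total = 0.6572 K/W
Q = ΔT/R_total = 144/0.6572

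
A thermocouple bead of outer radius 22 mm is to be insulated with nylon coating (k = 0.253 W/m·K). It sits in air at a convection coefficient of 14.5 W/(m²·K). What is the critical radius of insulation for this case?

For a sphere r_cr = 2k/h = 2×0.253/14.5
r_cr = 34.9 mm; since the bare radius (22 mm) is below r_cr, adding a thin layer of insulation will *increase* heat loss.

r_cr ≈ 34.9 mm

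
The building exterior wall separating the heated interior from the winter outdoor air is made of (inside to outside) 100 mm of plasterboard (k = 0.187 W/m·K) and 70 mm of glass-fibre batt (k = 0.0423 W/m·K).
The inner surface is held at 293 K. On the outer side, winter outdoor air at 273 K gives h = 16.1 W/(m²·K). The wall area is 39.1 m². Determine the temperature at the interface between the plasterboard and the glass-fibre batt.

T ≈ 288 K

Model the wall as resistances in series:
R_plasterboard = L/(kA) = 0.1/(0.187×39.1) = 0.01368 K/W
R_glass-fibre batt = L/(kA) = 0.07/(0.0423×39.1) = 0.04232 K/W
R_outer film = 1/(h_o·A) = 1/(16.1×39.1) = 0.001589 K/W
R_total = 0.05759 K/W;  Q = ΔT/R_total = 20/0.05759 = 347.3 W
T_interface = T_inner − Q·ΣR(inner→interface) = 293 − 347×0.01368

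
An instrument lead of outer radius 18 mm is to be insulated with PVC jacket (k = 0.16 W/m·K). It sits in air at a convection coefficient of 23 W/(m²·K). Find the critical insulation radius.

For a cylinder r_cr = k/h = 0.16/23
r_cr = 6.96 mm; since the bare radius (18 mm) is above r_cr, any added insulation will reduce heat loss.

r_cr ≈ 6.96 mm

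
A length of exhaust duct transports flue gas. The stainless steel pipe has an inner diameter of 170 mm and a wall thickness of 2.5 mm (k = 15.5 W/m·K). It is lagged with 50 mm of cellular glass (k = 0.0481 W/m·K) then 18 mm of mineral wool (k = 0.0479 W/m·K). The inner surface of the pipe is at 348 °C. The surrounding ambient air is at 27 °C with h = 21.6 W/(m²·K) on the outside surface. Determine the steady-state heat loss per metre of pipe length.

Treating each annulus and film as a series resistance:
R_stainless steel pipe wall = ln(87.5/85)/(2π×15.5×1) = 2.976×10^-4 K/W
R_cellular glass = ln(137.5/87.5)/(2π×0.0481×1) = 1.496 K/W
R_mineral wool = ln(155.5/137.5)/(2π×0.0479×1) = 0.4088 K/W
R_outer film = 1/(h_o·2πr_oL) = 1/(21.6×2π×0.1555×1) = 0.04738 K/W
R_total = 1.952 K/W
Q = ΔT/R_total = 321/1.952

q′ ≈ 164 W/m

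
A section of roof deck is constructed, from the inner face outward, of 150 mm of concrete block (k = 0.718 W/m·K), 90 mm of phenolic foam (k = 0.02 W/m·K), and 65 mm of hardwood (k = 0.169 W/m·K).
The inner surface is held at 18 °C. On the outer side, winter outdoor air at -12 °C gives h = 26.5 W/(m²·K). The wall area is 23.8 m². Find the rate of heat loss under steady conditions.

Model the wall as resistances in series:
R_concrete block = L/(kA) = 0.15/(0.718×23.8) = 0.008778 K/W
R_phenolic foam = L/(kA) = 0.09/(0.02×23.8) = 0.1891 K/W
R_hardwood = L/(kA) = 0.065/(0.169×23.8) = 0.01616 K/W
R_outer film = 1/(h_o·A) = 1/(26.5×23.8) = 0.001586 K/W
R_total = 0.2156 K/W
Q = ΔT / R_total = 30 / 0.2156

Q ≈ 139 W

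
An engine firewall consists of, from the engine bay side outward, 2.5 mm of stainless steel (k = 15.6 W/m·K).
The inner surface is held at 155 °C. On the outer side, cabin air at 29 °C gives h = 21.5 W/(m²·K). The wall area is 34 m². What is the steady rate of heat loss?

Treating each layer as a thermal resistance in series:
R_stainless steel = L/(kA) = 0.0025/(15.6×34) = 4.713×10^-6 K/W
R_outer film = 1/(h_o·A) = 1/(21.5×34) = 0.001368 K/W
R_total = 0.001373 K/W
Q = ΔT / R_total = 126 / 0.001373

Q ≈ 91800 W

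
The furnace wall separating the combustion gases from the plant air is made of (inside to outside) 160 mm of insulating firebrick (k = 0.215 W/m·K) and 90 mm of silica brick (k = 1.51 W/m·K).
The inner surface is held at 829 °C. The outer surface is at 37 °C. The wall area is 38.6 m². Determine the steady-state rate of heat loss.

Q ≈ 38000 W

Treating each layer as a thermal resistance in series:
R_insulating firebrick = L/(kA) = 0.16/(0.215×38.6) = 0.01928 K/W
R_silica brick = L/(kA) = 0.09/(1.51×38.6) = 0.001544 K/W
R_total = 0.02082 K/W
Q = ΔT / R_total = 792 / 0.02082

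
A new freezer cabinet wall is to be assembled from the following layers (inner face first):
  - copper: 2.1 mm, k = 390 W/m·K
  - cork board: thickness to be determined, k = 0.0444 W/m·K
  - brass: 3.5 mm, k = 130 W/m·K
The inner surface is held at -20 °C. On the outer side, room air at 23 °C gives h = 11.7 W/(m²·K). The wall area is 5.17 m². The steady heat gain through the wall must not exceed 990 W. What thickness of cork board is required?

L ≈ 6.17 mm

Treating each layer as a thermal resistance in series:
R_copper = L/(kA) = 0.0021/(390×5.17) = 1.042×10^-6 K/W
R_brass = L/(kA) = 0.0035/(130×5.17) = 5.208×10^-6 K/W
R_outer film = 1/(h_o·A) = 1/(11.7×5.17) = 0.01653 K/W
Sum of the known resistances R_other = 0.01654 K/W
Required total resistance R_tot = ΔT/Q_allow = 43/990 = 0.04343 K/W
R_cork board = R_tot − R_other = 0.0269 K/W
L = R·k·A = 0.0269×0.0444×5.17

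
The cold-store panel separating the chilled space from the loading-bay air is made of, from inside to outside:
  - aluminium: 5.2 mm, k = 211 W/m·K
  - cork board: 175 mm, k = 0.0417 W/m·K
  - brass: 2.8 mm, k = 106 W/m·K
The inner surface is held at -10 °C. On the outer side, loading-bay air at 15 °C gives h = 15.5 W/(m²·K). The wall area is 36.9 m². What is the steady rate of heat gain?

Using the resistance-network approach (series):
R_aluminium = L/(kA) = 0.0052/(211×36.9) = 6.679×10^-7 K/W
R_cork board = L/(kA) = 0.175/(0.0417×36.9) = 0.1137 K/W
R_brass = L/(kA) = 0.0028/(106×36.9) = 7.159×10^-7 K/W
R_outer film = 1/(h_o·A) = 1/(15.5×36.9) = 0.001748 K/W
R_total = 0.1155 K/W
Q = ΔT / R_total = 25 / 0.1155

Q ≈ 216 W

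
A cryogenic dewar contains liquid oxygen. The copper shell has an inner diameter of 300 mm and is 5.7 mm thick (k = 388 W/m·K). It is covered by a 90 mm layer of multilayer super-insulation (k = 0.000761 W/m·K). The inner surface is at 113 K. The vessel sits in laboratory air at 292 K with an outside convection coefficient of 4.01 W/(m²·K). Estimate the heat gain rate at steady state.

Q ≈ 0.727 W

Radial (spherical) resistances in series:
R_copper shell = (1/0.15 − 1/0.1557)/(4π×388) = 5.006×10^-5 K/W
R_multilayer super-insulation = (1/0.1557 − 1/0.2457)/(4π×0.000761) = 246 K/W
R_outer film = 1/(h·4πr_o²) = 1/(4.01×4π×0.2457²) = 0.3287 K/W
R_total = 246.3 K/W
Q = ΔT/R_total = 179/246.3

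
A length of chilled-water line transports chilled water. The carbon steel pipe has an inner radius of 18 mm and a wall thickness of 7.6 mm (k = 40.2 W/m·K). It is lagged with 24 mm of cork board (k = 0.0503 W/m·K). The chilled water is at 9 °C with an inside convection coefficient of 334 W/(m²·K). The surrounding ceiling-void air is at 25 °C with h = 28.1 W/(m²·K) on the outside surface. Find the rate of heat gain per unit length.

Cylindrical conduction, so R = ln(r₂/r₁)/(2πkL) per layer, in series:
R_inner film = 1/(h_i·2πr₁L) = 1/(334×2π×0.018×1) = 0.02647 K/W
R_carbon steel pipe wall = ln(25.6/18)/(2π×40.2×1) = 0.001394 K/W
R_cork board = ln(49.6/25.6)/(2π×0.0503×1) = 2.093 K/W
R_outer film = 1/(h_o·2πr_oL) = 1/(28.1×2π×0.0496×1) = 0.1142 K/W
R_total = 2.235 K/W
Q = ΔT/R_total = 16/2.235

q′ ≈ 7.16 W/m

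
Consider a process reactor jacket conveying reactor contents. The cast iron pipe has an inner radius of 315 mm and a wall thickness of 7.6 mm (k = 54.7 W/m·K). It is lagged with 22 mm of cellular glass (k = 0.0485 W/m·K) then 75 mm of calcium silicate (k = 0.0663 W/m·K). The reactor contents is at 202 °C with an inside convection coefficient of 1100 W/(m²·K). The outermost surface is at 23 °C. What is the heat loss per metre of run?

q′ ≈ 260 W/m

Cylindrical conduction, so R = ln(r₂/r₁)/(2πkL) per layer, in series:
R_inner film = 1/(h_i·2πr₁L) = 1/(1100×2π×0.315×1) = 4.593×10^-4 K/W
R_cast iron pipe wall = ln(322.6/315)/(2π×54.7×1) = 6.937×10^-5 K/W
R_cellular glass = ln(344.6/322.6)/(2π×0.0485×1) = 0.2165 K/W
R_calcium silicate = ln(419.6/344.6)/(2π×0.0663×1) = 0.4727 K/W
R_total = 0.6897 K/W
Q = ΔT/R_total = 179/0.6897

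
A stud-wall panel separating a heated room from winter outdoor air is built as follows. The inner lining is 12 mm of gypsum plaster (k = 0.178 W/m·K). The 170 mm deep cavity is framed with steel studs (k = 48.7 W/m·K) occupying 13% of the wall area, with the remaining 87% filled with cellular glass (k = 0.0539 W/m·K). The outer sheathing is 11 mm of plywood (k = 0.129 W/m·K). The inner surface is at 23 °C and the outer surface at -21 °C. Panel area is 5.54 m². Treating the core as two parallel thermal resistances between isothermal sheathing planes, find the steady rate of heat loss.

Sheathing layers in series; stud and cavity paths in parallel between them.
R_inner = 0.012/(0.178×5.54) = 0.01217 K/W
R_stud  = 0.17/(48.7×0.13×5.54) = 0.004847 K/W
R_cav   = 0.17/(0.0539×0.87×5.54) = 0.6544 K/W
1/R_core = 1/R_stud + 1/R_cav → R_core = 0.004811 K/W
R_outer = 0.011/(0.129×5.54) = 0.01539 K/W
R_total = 0.03237 K/W
Q = ΔT/R_total = 44/0.03237

Q ≈ 1360 W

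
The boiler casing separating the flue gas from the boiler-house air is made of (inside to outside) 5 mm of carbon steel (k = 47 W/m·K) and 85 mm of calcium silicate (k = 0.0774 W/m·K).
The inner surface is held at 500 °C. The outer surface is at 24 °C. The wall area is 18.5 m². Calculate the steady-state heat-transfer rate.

Q ≈ 8020 W

Series thermal resistances:
R_carbon steel = L/(kA) = 0.005/(47×18.5) = 5.75×10^-6 K/W
R_calcium silicate = L/(kA) = 0.085/(0.0774×18.5) = 0.05936 K/W
R_total = 0.05937 K/W
Q = ΔT / R_total = 476 / 0.05937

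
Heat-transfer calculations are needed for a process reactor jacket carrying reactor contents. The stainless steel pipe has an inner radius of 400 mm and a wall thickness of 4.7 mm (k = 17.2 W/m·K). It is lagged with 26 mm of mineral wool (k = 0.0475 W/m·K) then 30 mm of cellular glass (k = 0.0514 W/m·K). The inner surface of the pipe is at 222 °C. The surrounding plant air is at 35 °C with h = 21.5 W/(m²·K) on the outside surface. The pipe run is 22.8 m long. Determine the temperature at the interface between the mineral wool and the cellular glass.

Radial resistances (cylindrical: R_cond = ln(r_o/r_i)/(2πkL), R_conv = 1/(h·2πrL)):
R_stainless steel pipe wall = ln(404.7/400)/(2π×17.2×22.8) = 4.741×10^-6 K/W
R_mineral wool = ln(430.7/404.7)/(2π×0.0475×22.8) = 0.00915 K/W
R_cellular glass = ln(460.7/430.7)/(2π×0.0514×22.8) = 0.009145 K/W
R_outer film = 1/(h_o·2πr_oL) = 1/(21.5×2π×0.4607×22.8) = 7.047×10^-4 K/W
R_total = 0.019 K/W
Q = ΔT/R_total = 187/0.019
Q = 9840 W
T_interface = T_inner − Q·ΣR(inner→interface) = 222 − 9840×0.009155

T ≈ 132 °C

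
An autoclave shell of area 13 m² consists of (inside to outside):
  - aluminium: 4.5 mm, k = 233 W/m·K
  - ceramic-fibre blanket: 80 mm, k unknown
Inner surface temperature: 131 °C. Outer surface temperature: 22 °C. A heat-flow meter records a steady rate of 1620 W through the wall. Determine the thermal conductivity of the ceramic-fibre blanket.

Series thermal resistances:
R_aluminium = L/(kA) = 0.0045/(233×13) = 1.486×10^-6 K/W
Sum of known resistances R_other = 1.486×10^-6 K/W
Total R = ΔT/Q = 109/1620 = 0.06728 K/W
R_ceramic-fibre blanket = R_total − R_other = 0.06728 K/W
k = L/(R·A) = 0.08/(0.06728×13)

k ≈ 0.0915 W/(m·K)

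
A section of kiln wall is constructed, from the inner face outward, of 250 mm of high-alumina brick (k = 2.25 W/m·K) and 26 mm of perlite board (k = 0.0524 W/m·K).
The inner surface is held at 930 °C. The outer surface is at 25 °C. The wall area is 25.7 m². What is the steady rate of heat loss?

Q ≈ 38300 W

Using the resistance-network approach (series):
R_high-alumina brick = L/(kA) = 0.25/(2.25×25.7) = 0.004323 K/W
R_perlite board = L/(kA) = 0.026/(0.0524×25.7) = 0.01931 K/W
R_total = 0.02363 K/W
Q = ΔT / R_total = 905 / 0.02363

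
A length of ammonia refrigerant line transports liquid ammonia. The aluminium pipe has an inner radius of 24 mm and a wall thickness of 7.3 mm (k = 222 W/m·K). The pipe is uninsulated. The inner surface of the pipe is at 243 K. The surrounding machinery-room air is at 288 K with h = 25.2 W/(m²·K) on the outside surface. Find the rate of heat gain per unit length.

q′ ≈ 223 W/m

Treating each annulus and film as a series resistance:
R_aluminium pipe wall = ln(31.3/24)/(2π×222×1) = 1.904×10^-4 K/W
R_outer film = 1/(h_o·2πr_oL) = 1/(25.2×2π×0.0313×1) = 0.2018 K/W
R_total = 0.202 K/W
Q = ΔT/R_total = 45/0.202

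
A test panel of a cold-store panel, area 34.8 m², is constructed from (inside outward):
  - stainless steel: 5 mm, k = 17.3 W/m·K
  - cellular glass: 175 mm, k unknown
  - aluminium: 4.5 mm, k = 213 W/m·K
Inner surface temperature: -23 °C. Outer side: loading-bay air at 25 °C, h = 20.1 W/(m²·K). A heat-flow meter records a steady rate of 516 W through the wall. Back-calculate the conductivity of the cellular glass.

k ≈ 0.0549 W/(m·K)

Model the wall as resistances in series:
R_stainless steel = L/(kA) = 0.005/(17.3×34.8) = 8.305×10^-6 K/W
R_aluminium = L/(kA) = 0.0045/(213×34.8) = 6.071×10^-7 K/W
R_outer film = 1/(h_o·A) = 1/(20.1×34.8) = 0.00143 K/W
Sum of known resistances R_other = 0.001439 K/W
Total R = ΔT/Q = 48/516 = 0.09302 K/W
R_cellular glass = R_total − R_other = 0.09158 K/W
k = L/(R·A) = 0.175/(0.09158×34.8)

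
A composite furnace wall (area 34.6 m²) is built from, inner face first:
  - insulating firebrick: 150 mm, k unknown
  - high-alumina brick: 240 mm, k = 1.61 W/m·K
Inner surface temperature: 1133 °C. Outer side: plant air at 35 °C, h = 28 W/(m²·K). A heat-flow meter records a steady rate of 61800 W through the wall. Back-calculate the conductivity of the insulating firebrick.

k ≈ 0.349 W/(m·K)

Series thermal resistances:
R_high-alumina brick = L/(kA) = 0.24/(1.61×34.6) = 0.004308 K/W
R_outer film = 1/(h_o·A) = 1/(28×34.6) = 0.001032 K/W
Sum of known resistances R_other = 0.005341 K/W
Total R = ΔT/Q = 1098/61800 = 0.01777 K/W
R_insulating firebrick = R_total − R_other = 0.01243 K/W
k = L/(R·A) = 0.15/(0.01243×34.6)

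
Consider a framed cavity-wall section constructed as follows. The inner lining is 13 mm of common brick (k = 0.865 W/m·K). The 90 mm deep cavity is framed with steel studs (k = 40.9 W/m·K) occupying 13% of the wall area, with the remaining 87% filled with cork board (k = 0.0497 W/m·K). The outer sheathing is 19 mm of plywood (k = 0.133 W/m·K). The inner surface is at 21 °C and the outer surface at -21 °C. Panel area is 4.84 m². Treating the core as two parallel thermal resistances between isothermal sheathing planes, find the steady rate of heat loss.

Sheathing layers in series; stud and cavity paths in parallel between them.
R_inner = 0.013/(0.865×4.84) = 0.003105 K/W
R_stud  = 0.09/(40.9×0.13×4.84) = 0.003497 K/W
R_cav   = 0.09/(0.0497×0.87×4.84) = 0.4301 K/W
1/R_core = 1/R_stud + 1/R_cav → R_core = 0.003469 K/W
R_outer = 0.019/(0.133×4.84) = 0.02952 K/W
R_total = 0.03609 K/W
Q = ΔT/R_total = 42/0.03609

Q ≈ 1160 W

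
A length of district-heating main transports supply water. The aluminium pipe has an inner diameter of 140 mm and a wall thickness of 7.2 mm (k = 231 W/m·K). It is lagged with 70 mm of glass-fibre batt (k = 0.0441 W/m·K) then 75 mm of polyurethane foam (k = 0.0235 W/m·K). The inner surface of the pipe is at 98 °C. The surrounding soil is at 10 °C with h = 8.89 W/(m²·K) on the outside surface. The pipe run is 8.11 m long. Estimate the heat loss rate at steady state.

Per-layer cylindrical resistances, series-summed:
R_aluminium pipe wall = ln(77.2/70)/(2π×231×8.11) = 8.317×10^-6 K/W
R_glass-fibre batt = ln(147.2/77.2)/(2π×0.0441×8.11) = 0.2872 K/W
R_polyurethane foam = ln(222.2/147.2)/(2π×0.0235×8.11) = 0.3439 K/W
R_outer film = 1/(h_o·2πr_oL) = 1/(8.89×2π×0.2222×8.11) = 0.009935 K/W
R_total = 0.641 K/W
Q = ΔT/R_total = 88/0.641

Q ≈ 137 W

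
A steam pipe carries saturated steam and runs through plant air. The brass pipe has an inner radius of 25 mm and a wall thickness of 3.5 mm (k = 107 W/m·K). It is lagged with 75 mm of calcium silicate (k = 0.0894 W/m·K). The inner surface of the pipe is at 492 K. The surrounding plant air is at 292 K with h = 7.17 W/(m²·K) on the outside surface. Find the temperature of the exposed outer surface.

T ≈ 309 K

For a radial system each layer contributes R = ln(r_out/r_in)/(2πkL); films add R = 1/(hA).
R_brass pipe wall = ln(28.5/25)/(2π×107×1) = 1.949×10^-4 K/W
R_calcium silicate = ln(103.5/28.5)/(2π×0.0894×1) = 2.296 K/W
R_outer film = 1/(h_o·2πr_oL) = 1/(7.17×2π×0.1035×1) = 0.2145 K/W
R_total = 2.511 K/W
Q = ΔT/R_total = 200/2.511
Q = 79.7 W/m
T_interface = T_inner − Q·ΣR(inner→interface) = 492 − 79.7×2.296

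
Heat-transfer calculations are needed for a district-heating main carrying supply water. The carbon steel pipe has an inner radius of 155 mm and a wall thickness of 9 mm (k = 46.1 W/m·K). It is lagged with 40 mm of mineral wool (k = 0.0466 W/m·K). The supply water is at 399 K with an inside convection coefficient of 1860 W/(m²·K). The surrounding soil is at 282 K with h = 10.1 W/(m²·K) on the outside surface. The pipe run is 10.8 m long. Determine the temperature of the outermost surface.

Cylindrical conduction, so R = ln(r₂/r₁)/(2πkL) per layer, in series:
R_inner film = 1/(h_i·2πr₁L) = 1/(1860×2π×0.155×10.8) = 5.112×10^-5 K/W
R_carbon steel pipe wall = ln(164/155)/(2π×46.1×10.8) = 1.804×10^-5 K/W
R_mineral wool = ln(204/164)/(2π×0.0466×10.8) = 0.06902 K/W
R_outer film = 1/(h_o·2πr_oL) = 1/(10.1×2π×0.204×10.8) = 0.007152 K/W
R_total = 0.07624 K/W
Q = ΔT/R_total = 117/0.07624
Q = 1530 W
T_interface = T_inner − Q·ΣR(inner→interface) = 399 − 1530×0.06909

T ≈ 293 K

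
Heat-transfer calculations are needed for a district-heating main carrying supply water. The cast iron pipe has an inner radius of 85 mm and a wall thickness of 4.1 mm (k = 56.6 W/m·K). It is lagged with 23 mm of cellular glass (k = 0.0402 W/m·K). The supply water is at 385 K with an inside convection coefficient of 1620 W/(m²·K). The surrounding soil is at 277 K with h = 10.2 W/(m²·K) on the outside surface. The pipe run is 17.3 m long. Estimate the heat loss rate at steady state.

Q ≈ 1780 W

For a radial system each layer contributes R = ln(r_out/r_in)/(2πkL); films add R = 1/(hA).
R_inner film = 1/(h_i·2πr₁L) = 1/(1620×2π×0.085×17.3) = 6.681×10^-5 K/W
R_cast iron pipe wall = ln(89.1/85)/(2π×56.6×17.3) = 7.657×10^-6 K/W
R_cellular glass = ln(112.1/89.1)/(2π×0.0402×17.3) = 0.05255 K/W
R_outer film = 1/(h_o·2πr_oL) = 1/(10.2×2π×0.1121×17.3) = 0.008046 K/W
R_total = 0.06067 K/W
Q = ΔT/R_total = 108/0.06067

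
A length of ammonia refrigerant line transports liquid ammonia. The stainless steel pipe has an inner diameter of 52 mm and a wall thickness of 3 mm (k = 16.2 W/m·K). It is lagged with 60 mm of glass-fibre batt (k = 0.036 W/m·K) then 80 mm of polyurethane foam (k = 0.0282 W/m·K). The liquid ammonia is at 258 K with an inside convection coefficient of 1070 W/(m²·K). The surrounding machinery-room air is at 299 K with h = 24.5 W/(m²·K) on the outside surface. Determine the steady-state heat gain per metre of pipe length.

Cylindrical conduction, so R = ln(r₂/r₁)/(2πkL) per layer, in series:
R_inner film = 1/(h_i·2πr₁L) = 1/(1070×2π×0.026×1) = 0.005721 K/W
R_stainless steel pipe wall = ln(29/26)/(2π×16.2×1) = 0.001073 K/W
R_glass-fibre batt = ln(89/29)/(2π×0.036×1) = 4.957 K/W
R_polyurethane foam = ln(169/89)/(2π×0.0282×1) = 3.619 K/W
R_outer film = 1/(h_o·2πr_oL) = 1/(24.5×2π×0.169×1) = 0.03844 K/W
R_total = 8.622 K/W
Q = ΔT/R_total = 41/8.622

q′ ≈ 4.76 W/m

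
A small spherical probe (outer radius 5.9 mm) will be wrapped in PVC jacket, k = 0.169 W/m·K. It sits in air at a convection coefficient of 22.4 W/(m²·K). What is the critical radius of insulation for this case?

r_cr ≈ 15.1 mm

For a sphere r_cr = 2k/h = 2×0.169/22.4
r_cr = 15.1 mm; since the bare radius (5.9 mm) is below r_cr, adding a thin layer of insulation will *increase* heat loss.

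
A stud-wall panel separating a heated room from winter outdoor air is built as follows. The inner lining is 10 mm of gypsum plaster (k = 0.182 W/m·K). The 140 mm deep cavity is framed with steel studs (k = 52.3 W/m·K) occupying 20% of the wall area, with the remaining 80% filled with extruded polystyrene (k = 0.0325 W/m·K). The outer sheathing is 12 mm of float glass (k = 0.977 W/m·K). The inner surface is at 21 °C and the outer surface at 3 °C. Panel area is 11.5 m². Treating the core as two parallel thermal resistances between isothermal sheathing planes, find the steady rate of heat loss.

Sheathing layers in series; stud and cavity paths in parallel between them.
R_inner = 0.01/(0.182×11.5) = 0.004778 K/W
R_stud  = 0.14/(52.3×0.2×11.5) = 0.001164 K/W
R_cav   = 0.14/(0.0325×0.8×11.5) = 0.4682 K/W
1/R_core = 1/R_stud + 1/R_cav → R_core = 0.001161 K/W
R_outer = 0.012/(0.977×11.5) = 0.001068 K/W
R_total = 0.007007 K/W
Q = ΔT/R_total = 18/0.007007

Q ≈ 2570 W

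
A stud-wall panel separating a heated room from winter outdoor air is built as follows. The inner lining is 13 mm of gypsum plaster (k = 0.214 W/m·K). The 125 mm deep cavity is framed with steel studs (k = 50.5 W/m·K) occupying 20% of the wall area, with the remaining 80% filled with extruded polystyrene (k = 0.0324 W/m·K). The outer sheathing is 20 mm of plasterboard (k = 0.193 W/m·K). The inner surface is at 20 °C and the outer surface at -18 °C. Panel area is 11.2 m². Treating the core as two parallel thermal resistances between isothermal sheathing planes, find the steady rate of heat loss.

Sheathing layers in series; stud and cavity paths in parallel between them.
R_inner = 0.013/(0.214×11.2) = 0.005424 K/W
R_stud  = 0.125/(50.5×0.2×11.2) = 0.001105 K/W
R_cav   = 0.125/(0.0324×0.8×11.2) = 0.4306 K/W
1/R_core = 1/R_stud + 1/R_cav → R_core = 0.001102 K/W
R_outer = 0.02/(0.193×11.2) = 0.009252 K/W
R_total = 0.01578 K/W
Q = ΔT/R_total = 38/0.01578

Q ≈ 2410 W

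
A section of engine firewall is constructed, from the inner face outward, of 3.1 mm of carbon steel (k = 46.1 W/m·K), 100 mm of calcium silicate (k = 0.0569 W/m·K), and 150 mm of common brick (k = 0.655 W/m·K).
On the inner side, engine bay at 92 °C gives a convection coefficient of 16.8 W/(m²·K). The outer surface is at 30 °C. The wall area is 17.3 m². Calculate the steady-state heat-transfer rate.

Model the wall as resistances in series:
R_inner film = 1/(h_i·A) = 1/(16.8×17.3) = 0.003441 K/W
R_carbon steel = L/(kA) = 0.0031/(46.1×17.3) = 3.887×10^-6 K/W
R_calcium silicate = L/(kA) = 0.1/(0.0569×17.3) = 0.1016 K/W
R_common brick = L/(kA) = 0.15/(0.655×17.3) = 0.01324 K/W
R_total = 0.1183 K/W
Q = ΔT / R_total = 62 / 0.1183

Q ≈ 524 W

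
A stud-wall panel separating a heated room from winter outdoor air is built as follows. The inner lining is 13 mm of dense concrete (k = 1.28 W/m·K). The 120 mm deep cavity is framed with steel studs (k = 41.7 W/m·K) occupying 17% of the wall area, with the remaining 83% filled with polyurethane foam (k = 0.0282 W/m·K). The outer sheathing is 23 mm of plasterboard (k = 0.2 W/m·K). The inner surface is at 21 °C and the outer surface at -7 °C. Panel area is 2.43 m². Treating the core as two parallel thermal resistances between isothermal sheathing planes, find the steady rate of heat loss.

Q ≈ 479 W

Sheathing layers in series; stud and cavity paths in parallel between them.
R_inner = 0.013/(1.28×2.43) = 0.00418 K/W
R_stud  = 0.12/(41.7×0.17×2.43) = 0.006966 K/W
R_cav   = 0.12/(0.0282×0.83×2.43) = 2.11 K/W
1/R_core = 1/R_stud + 1/R_cav → R_core = 0.006943 K/W
R_outer = 0.023/(0.2×2.43) = 0.04733 K/W
R_total = 0.05845 K/W
Q = ΔT/R_total = 28/0.05845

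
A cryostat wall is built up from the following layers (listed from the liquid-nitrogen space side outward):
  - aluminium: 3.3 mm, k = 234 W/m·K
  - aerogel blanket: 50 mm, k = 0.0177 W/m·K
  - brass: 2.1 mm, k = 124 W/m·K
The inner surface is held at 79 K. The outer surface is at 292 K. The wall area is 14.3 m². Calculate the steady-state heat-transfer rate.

Using the resistance-network approach (series):
R_aluminium = L/(kA) = 0.0033/(234×14.3) = 9.862×10^-7 K/W
R_aerogel blanket = L/(kA) = 0.05/(0.0177×14.3) = 0.1975 K/W
R_brass = L/(kA) = 0.0021/(124×14.3) = 1.184×10^-6 K/W
R_total = 0.1975 K/W
Q = ΔT / R_total = 213 / 0.1975

Q ≈ 1080 W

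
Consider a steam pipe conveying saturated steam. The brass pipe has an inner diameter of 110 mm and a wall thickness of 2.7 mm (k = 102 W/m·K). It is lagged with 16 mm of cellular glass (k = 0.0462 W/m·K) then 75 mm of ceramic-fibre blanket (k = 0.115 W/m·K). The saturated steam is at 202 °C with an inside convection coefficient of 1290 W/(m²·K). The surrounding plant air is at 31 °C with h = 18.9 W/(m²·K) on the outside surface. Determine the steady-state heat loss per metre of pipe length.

For a radial system each layer contributes R = ln(r_out/r_in)/(2πkL); films add R = 1/(hA).
R_inner film = 1/(h_i·2πr₁L) = 1/(1290×2π×0.055×1) = 0.002243 K/W
R_brass pipe wall = ln(57.7/55)/(2π×102×1) = 7.478×10^-5 K/W
R_cellular glass = ln(73.7/57.7)/(2π×0.0462×1) = 0.8431 K/W
R_ceramic-fibre blanket = ln(148.7/73.7)/(2π×0.115×1) = 0.9714 K/W
R_outer film = 1/(h_o·2πr_oL) = 1/(18.9×2π×0.1487×1) = 0.05663 K/W
R_total = 1.874 K/W
Q = ΔT/R_total = 171/1.874

q′ ≈ 91.3 W/m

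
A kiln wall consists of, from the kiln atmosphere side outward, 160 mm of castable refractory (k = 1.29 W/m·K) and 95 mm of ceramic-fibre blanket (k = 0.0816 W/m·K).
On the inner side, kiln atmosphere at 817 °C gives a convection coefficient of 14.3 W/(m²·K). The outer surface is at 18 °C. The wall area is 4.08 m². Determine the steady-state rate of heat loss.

Q ≈ 2400 W

Series thermal resistances:
R_inner film = 1/(h_i·A) = 1/(14.3×4.08) = 0.01714 K/W
R_castable refractory = L/(kA) = 0.16/(1.29×4.08) = 0.0304 K/W
R_ceramic-fibre blanket = L/(kA) = 0.095/(0.0816×4.08) = 0.2853 K/W
R_total = 0.3329 K/W
Q = ΔT / R_total = 799 / 0.3329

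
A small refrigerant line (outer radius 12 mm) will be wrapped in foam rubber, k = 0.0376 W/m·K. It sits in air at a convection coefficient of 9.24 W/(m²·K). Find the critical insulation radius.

For a cylinder r_cr = k/h = 0.0376/9.24
r_cr = 4.07 mm; since the bare radius (12 mm) is above r_cr, any added insulation will reduce heat loss.

r_cr ≈ 4.07 mm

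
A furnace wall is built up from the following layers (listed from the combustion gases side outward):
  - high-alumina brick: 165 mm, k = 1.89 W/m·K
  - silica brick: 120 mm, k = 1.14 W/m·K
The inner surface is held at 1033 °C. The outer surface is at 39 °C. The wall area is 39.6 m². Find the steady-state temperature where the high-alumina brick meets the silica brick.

Using the resistance-network approach (series):
R_high-alumina brick = L/(kA) = 0.165/(1.89×39.6) = 0.002205 K/W
R_silica brick = L/(kA) = 0.12/(1.14×39.6) = 0.002658 K/W
R_total = 0.004863 K/W;  Q = ΔT/R_total = 994/0.004863 = 204400 W
T_interface = T_inner − Q·ΣR(inner→interface) = 1033 − 204000×0.002205

T ≈ 582 °C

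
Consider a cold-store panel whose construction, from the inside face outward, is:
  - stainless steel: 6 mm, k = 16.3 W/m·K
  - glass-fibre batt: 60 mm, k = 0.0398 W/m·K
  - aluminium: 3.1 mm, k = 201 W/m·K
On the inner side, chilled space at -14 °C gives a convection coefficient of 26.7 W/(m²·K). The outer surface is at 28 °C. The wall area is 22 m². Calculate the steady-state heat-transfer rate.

Q ≈ 598 W

Using the resistance-network approach (series):
R_inner film = 1/(h_i·A) = 1/(26.7×22) = 0.001702 K/W
R_stainless steel = L/(kA) = 0.006/(16.3×22) = 1.673×10^-5 K/W
R_glass-fibre batt = L/(kA) = 0.06/(0.0398×22) = 0.06852 K/W
R_aluminium = L/(kA) = 0.0031/(201×22) = 7.01×10^-7 K/W
R_total = 0.07024 K/W
Q = ΔT / R_total = 42 / 0.07024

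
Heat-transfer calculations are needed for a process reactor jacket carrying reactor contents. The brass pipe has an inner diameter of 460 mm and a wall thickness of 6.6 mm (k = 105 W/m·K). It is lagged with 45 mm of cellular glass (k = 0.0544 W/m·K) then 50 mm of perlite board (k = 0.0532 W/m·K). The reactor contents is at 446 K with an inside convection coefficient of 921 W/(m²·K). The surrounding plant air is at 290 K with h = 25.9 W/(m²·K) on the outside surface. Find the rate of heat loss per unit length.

Per-layer cylindrical resistances, series-summed:
R_inner film = 1/(h_i·2πr₁L) = 1/(921×2π×0.23×1) = 7.513×10^-4 K/W
R_brass pipe wall = ln(236.6/230)/(2π×105×1) = 4.288×10^-5 K/W
R_cellular glass = ln(281.6/236.6)/(2π×0.0544×1) = 0.5094 K/W
R_perlite board = ln(331.6/281.6)/(2π×0.0532×1) = 0.489 K/W
R_outer film = 1/(h_o·2πr_oL) = 1/(25.9×2π×0.3316×1) = 0.01853 K/W
R_total = 1.018 K/W
Q = ΔT/R_total = 156/1.018

q′ ≈ 153 W/m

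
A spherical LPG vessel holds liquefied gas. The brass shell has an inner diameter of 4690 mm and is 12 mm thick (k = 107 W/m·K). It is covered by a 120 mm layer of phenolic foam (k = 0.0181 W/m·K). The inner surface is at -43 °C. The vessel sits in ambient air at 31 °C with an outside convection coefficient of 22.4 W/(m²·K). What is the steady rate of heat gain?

Spherical conduction: R = (1/r_in − 1/r_out)/(4πk) per layer; series-sum.
R_brass shell = (1/2.345 − 1/2.357)/(4π×107) = 1.615×10^-6 K/W
R_phenolic foam = (1/2.357 − 1/2.477)/(4π×0.0181) = 0.09037 K/W
R_outer film = 1/(h·4πr_o²) = 1/(22.4×4π×2.477²) = 5.79×10^-4 K/W
R_total = 0.09095 K/W
Q = ΔT/R_total = 74/0.09095

Q ≈ 814 W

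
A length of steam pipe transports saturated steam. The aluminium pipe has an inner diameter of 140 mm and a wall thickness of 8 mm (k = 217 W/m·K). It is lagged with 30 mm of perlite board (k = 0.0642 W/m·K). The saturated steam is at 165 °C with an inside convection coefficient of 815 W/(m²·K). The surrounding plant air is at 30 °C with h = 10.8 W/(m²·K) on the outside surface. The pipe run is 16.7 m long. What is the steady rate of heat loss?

For a radial system each layer contributes R = ln(r_out/r_in)/(2πkL); films add R = 1/(hA).
R_inner film = 1/(h_i·2πr₁L) = 1/(815×2π×0.07×16.7) = 1.671×10^-4 K/W
R_aluminium pipe wall = ln(78/70)/(2π×217×16.7) = 4.753×10^-6 K/W
R_perlite board = ln(108/78)/(2π×0.0642×16.7) = 0.04831 K/W
R_outer film = 1/(h_o·2πr_oL) = 1/(10.8×2π×0.108×16.7) = 0.008171 K/W
R_total = 0.05665 K/W
Q = ΔT/R_total = 135/0.05665

Q ≈ 2380 W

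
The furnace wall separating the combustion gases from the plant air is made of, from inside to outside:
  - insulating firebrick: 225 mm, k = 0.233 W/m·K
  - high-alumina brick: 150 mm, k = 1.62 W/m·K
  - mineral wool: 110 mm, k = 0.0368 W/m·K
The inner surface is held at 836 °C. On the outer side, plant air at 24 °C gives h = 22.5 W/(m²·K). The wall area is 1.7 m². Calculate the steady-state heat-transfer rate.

Using the resistance-network approach (series):
R_insulating firebrick = L/(kA) = 0.225/(0.233×1.7) = 0.568 K/W
R_high-alumina brick = L/(kA) = 0.15/(1.62×1.7) = 0.05447 K/W
R_mineral wool = L/(kA) = 0.11/(0.0368×1.7) = 1.758 K/W
R_outer film = 1/(h_o·A) = 1/(22.5×1.7) = 0.02614 K/W
R_total = 2.407 K/W
Q = ΔT / R_total = 812 / 2.407

Q ≈ 337 W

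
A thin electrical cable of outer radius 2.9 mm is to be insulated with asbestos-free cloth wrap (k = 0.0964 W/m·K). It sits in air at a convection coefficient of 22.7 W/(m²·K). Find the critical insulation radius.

r_cr ≈ 4.25 mm

For a cylinder r_cr = k/h = 0.0964/22.7
r_cr = 4.25 mm; since the bare radius (2.9 mm) is below r_cr, adding a thin layer of insulation will *increase* heat loss.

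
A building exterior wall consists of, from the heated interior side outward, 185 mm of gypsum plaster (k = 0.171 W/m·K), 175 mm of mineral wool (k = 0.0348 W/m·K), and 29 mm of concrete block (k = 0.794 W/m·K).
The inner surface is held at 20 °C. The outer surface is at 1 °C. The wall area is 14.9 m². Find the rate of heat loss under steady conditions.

Model the wall as resistances in series:
R_gypsum plaster = L/(kA) = 0.185/(0.171×14.9) = 0.07261 K/W
R_mineral wool = L/(kA) = 0.175/(0.0348×14.9) = 0.3375 K/W
R_concrete block = L/(kA) = 0.029/(0.794×14.9) = 0.002451 K/W
R_total = 0.4126 K/W
Q = ΔT / R_total = 19 / 0.4126

Q ≈ 46.1 W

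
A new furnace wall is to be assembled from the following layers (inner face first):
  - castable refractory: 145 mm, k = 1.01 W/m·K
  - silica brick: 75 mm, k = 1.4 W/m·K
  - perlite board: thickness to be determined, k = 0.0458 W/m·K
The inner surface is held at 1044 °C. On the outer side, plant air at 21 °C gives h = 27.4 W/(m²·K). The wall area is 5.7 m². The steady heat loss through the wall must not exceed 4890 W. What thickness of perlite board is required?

L ≈ 43.9 mm

Model the wall as resistances in series:
R_castable refractory = L/(kA) = 0.145/(1.01×5.7) = 0.02519 K/W
R_silica brick = L/(kA) = 0.075/(1.4×5.7) = 0.009398 K/W
R_outer film = 1/(h_o·A) = 1/(27.4×5.7) = 0.006403 K/W
Sum of the known resistances R_other = 0.04099 K/W
Required total resistance R_tot = ΔT/Q_allow = 1023/4890 = 0.2092 K/W
R_perlite board = R_tot − R_other = 0.1682 K/W
L = R·k·A = 0.1682×0.0458×5.7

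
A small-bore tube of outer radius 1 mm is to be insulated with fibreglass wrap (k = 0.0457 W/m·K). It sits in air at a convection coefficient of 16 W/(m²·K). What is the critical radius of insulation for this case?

For a cylinder r_cr = k/h = 0.0457/16
r_cr = 2.86 mm; since the bare radius (1 mm) is below r_cr, adding a thin layer of insulation will *increase* heat loss.

r_cr ≈ 2.86 mm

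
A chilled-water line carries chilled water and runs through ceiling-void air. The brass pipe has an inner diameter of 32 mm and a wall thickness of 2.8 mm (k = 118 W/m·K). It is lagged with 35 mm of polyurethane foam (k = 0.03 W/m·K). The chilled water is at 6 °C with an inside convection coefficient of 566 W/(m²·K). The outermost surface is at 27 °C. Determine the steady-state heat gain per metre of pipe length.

Radial resistances (cylindrical: R_cond = ln(r_o/r_i)/(2πkL), R_conv = 1/(h·2πrL)):
R_inner film = 1/(h_i·2πr₁L) = 1/(566×2π×0.016×1) = 0.01757 K/W
R_brass pipe wall = ln(18.8/16)/(2π×118×1) = 2.175×10^-4 K/W
R_polyurethane foam = ln(53.8/18.8)/(2π×0.03×1) = 5.578 K/W
R_total = 5.596 K/W
Q = ΔT/R_total = 21/5.596

q′ ≈ 3.75 W/m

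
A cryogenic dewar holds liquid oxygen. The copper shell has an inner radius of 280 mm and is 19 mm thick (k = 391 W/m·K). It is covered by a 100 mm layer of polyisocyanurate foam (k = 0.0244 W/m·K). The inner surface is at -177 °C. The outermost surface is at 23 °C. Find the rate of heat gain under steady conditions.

Q ≈ 73.2 W

For a spherical shell R = (1/r₁ − 1/r₂)/(4πk); film R = 1/(h·4πr²). In series:
R_copper shell = (1/0.28 − 1/0.299)/(4π×391) = 4.619×10^-5 K/W
R_polyisocyanurate foam = (1/0.299 − 1/0.399)/(4π×0.0244) = 2.734 K/W
R_total = 2.734 K/W
Q = ΔT/R_total = 200/2.734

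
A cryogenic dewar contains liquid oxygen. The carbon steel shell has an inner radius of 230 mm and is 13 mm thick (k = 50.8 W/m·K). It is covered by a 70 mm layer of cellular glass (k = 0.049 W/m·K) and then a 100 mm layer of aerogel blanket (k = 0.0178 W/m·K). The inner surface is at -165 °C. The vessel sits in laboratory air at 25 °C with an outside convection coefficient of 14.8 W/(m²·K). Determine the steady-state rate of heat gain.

Each spherical layer contributes R = (1/r_i − 1/r_o)/(4πk):
R_carbon steel shell = (1/0.23 − 1/0.243)/(4π×50.8) = 3.644×10^-4 K/W
R_cellular glass = (1/0.243 − 1/0.313)/(4π×0.049) = 1.495 K/W
R_aerogel blanket = (1/0.313 − 1/0.413)/(4π×0.0178) = 3.458 K/W
R_outer film = 1/(h·4πr_o²) = 1/(14.8×4π×0.413²) = 0.03152 K/W
R_total = 4.985 K/W
Q = ΔT/R_total = 190/4.985

Q ≈ 38.1 W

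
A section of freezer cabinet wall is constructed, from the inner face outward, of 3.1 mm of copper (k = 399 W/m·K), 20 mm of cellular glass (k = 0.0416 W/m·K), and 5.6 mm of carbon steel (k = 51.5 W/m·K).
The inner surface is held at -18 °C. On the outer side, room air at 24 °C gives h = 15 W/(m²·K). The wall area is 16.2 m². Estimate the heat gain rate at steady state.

Q ≈ 1240 W

Model the wall as resistances in series:
R_copper = L/(kA) = 0.0031/(399×16.2) = 4.796×10^-7 K/W
R_cellular glass = L/(kA) = 0.02/(0.0416×16.2) = 0.02968 K/W
R_carbon steel = L/(kA) = 0.0056/(51.5×16.2) = 6.712×10^-6 K/W
R_outer film = 1/(h_o·A) = 1/(15×16.2) = 0.004115 K/W
R_total = 0.0338 K/W
Q = ΔT / R_total = 42 / 0.0338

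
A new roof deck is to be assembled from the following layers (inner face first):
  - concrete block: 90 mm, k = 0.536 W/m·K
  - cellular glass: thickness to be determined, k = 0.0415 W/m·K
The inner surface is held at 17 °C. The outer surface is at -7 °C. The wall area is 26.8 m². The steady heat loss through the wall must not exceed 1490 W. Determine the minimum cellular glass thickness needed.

L ≈ 10.9 mm

Thermal resistances in series:
R_concrete block = L/(kA) = 0.09/(0.536×26.8) = 0.006265 K/W
Sum of the known resistances R_other = 0.006265 K/W
Required total resistance R_tot = ΔT/Q_allow = 24/1490 = 0.01611 K/W
R_cellular glass = R_tot − R_other = 0.009842 K/W
L = R·k·A = 0.009842×0.0415×26.8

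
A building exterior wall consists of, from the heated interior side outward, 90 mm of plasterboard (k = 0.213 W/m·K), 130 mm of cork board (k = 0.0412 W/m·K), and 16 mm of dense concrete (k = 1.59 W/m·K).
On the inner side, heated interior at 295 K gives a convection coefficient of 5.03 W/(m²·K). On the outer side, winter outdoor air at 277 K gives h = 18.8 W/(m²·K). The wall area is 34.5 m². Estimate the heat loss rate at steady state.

Using the resistance-network approach (series):
R_inner film = 1/(h_i·A) = 1/(5.03×34.5) = 0.005763 K/W
R_plasterboard = L/(kA) = 0.09/(0.213×34.5) = 0.01225 K/W
R_cork board = L/(kA) = 0.13/(0.0412×34.5) = 0.09146 K/W
R_dense concrete = L/(kA) = 0.016/(1.59×34.5) = 2.917×10^-4 K/W
R_outer film = 1/(h_o·A) = 1/(18.8×34.5) = 0.001542 K/W
R_total = 0.1113 K/W
Q = ΔT / R_total = 18 / 0.1113

Q ≈ 162 W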